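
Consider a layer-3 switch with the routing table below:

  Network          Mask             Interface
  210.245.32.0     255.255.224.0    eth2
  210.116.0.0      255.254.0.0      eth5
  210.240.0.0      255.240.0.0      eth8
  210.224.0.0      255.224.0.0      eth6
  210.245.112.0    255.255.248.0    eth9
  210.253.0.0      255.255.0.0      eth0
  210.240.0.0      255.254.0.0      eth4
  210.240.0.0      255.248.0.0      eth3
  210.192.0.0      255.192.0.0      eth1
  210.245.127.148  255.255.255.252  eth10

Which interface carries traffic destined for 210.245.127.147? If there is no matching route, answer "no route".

eth3

Routes whose prefix contains 210.245.127.147:
  210.192.0.0/10 (210.192.0.0 - 210.255.255.255) -> eth1
  210.224.0.0/11 (210.224.0.0 - 210.255.255.255) -> eth6
  210.240.0.0/12 (210.240.0.0 - 210.255.255.255) -> eth8
  210.240.0.0/13 (210.240.0.0 - 210.247.255.255) -> eth3
More-specific entries that do NOT match:
  210.245.127.148/30 (210.245.127.148 - 210.245.127.151) does not contain 210.245.127.147
  210.245.112.0/21 (210.245.112.0 - 210.245.119.255) does not contain 210.245.127.147
  210.245.32.0/19 (210.245.32.0 - 210.245.63.255) does not contain 210.245.127.147
  210.253.0.0/16 (210.253.0.0 - 210.253.255.255) does not contain 210.245.127.147
  210.116.0.0/15 (210.116.0.0 - 210.117.255.255) does not contain 210.245.127.147
  210.240.0.0/15 (210.240.0.0 - 210.241.255.255) does not contain 210.245.127.147
Longest matching prefix is /13 -> interface eth3.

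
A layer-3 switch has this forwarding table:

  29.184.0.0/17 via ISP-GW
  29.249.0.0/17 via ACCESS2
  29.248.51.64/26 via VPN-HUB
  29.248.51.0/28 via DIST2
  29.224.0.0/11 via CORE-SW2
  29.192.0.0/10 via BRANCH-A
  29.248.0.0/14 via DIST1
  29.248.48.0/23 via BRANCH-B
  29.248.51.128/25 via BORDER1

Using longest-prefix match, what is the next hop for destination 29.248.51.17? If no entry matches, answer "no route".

DIST1

Routes whose prefix contains 29.248.51.17:
  29.192.0.0/10 (29.192.0.0 - 29.255.255.255) -> BRANCH-A
  29.224.0.0/11 (29.224.0.0 - 29.255.255.255) -> CORE-SW2
  29.248.0.0/14 (29.248.0.0 - 29.251.255.255) -> DIST1
More-specific entries that do NOT match:
  29.248.51.0/28 (29.248.51.0 - 29.248.51.15) does not contain 29.248.51.17
  29.248.51.64/26 (29.248.51.64 - 29.248.51.127) does not contain 29.248.51.17
  29.248.51.128/25 (29.248.51.128 - 29.248.51.255) does not contain 29.248.51.17
  29.248.48.0/23 (29.248.48.0 - 29.248.49.255) does not contain 29.248.51.17
  29.184.0.0/17 (29.184.0.0 - 29.184.127.255) does not contain 29.248.51.17
  29.249.0.0/17 (29.249.0.0 - 29.249.127.255) does not contain 29.248.51.17
Longest matching prefix is /14 -> next hop DIST1.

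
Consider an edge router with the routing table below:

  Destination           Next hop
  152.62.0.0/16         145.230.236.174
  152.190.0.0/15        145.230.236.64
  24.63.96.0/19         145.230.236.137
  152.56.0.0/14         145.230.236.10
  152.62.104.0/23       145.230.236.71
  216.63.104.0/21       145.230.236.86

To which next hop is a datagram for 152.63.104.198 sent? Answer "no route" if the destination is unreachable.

No entry's prefix contains 152.63.104.198; there is no default route.

no route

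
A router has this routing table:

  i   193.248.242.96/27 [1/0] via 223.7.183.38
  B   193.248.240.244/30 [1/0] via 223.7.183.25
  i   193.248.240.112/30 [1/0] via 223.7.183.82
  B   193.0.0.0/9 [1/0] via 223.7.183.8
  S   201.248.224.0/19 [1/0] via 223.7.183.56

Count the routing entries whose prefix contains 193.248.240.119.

0

No listed prefix contains 193.248.240.119.
Total matching entries: 0.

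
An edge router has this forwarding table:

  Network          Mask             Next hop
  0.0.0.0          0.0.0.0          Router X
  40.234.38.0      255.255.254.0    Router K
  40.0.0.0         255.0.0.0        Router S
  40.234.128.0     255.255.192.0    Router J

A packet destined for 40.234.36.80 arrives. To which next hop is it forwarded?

Routes whose prefix contains 40.234.36.80:
  0.0.0.0/0 (default, matches everything) -> Router X
  40.0.0.0/8 (40.0.0.0 - 40.255.255.255) -> Router S
More-specific entries that do NOT match:
  40.234.38.0/23 (40.234.38.0 - 40.234.39.255) does not contain 40.234.36.80
  40.234.128.0/18 (40.234.128.0 - 40.234.191.255) does not contain 40.234.36.80
Longest matching prefix is /8 -> next hop Router S.

Router S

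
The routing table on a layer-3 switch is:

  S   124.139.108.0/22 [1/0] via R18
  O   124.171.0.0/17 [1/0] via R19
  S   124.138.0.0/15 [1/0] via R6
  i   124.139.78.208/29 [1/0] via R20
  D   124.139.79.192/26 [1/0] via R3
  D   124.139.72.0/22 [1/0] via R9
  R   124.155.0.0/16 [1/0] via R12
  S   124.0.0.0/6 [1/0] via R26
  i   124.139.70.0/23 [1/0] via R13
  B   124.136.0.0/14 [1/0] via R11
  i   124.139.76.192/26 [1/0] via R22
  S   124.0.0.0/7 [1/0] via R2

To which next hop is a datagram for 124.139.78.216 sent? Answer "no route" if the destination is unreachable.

Routes whose prefix contains 124.139.78.216:
  124.0.0.0/6 (124.0.0.0 - 127.255.255.255) -> R26
  124.0.0.0/7 (124.0.0.0 - 125.255.255.255) -> R2
  124.136.0.0/14 (124.136.0.0 - 124.139.255.255) -> R11
  124.138.0.0/15 (124.138.0.0 - 124.139.255.255) -> R6
More-specific entries that do NOT match:
  124.139.78.208/29 (124.139.78.208 - 124.139.78.215) does not contain 124.139.78.216
  124.139.79.192/26 (124.139.79.192 - 124.139.79.255) does not contain 124.139.78.216
  124.139.76.192/26 (124.139.76.192 - 124.139.76.255) does not contain 124.139.78.216
  124.139.70.0/23 (124.139.70.0 - 124.139.71.255) does not contain 124.139.78.216
  124.139.108.0/22 (124.139.108.0 - 124.139.111.255) does not contain 124.139.78.216
  124.139.72.0/22 (124.139.72.0 - 124.139.75.255) does not contain 124.139.78.216
  124.171.0.0/17 (124.171.0.0 - 124.171.127.255) does not contain 124.139.78.216
  124.155.0.0/16 (124.155.0.0 - 124.155.255.255) does not contain 124.139.78.216
Longest matching prefix is /15 -> next hop R6.

R6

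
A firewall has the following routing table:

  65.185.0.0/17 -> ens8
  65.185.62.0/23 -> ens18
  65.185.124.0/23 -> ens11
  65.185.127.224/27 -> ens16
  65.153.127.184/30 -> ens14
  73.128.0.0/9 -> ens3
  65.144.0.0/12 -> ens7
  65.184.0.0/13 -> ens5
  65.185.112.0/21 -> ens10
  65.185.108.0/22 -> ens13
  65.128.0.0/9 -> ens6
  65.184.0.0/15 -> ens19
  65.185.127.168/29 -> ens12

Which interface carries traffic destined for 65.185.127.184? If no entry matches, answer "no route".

ens8

Routes whose prefix contains 65.185.127.184:
  65.128.0.0/9 (65.128.0.0 - 65.255.255.255) -> ens6
  65.184.0.0/13 (65.184.0.0 - 65.191.255.255) -> ens5
  65.184.0.0/15 (65.184.0.0 - 65.185.255.255) -> ens19
  65.185.0.0/17 (65.185.0.0 - 65.185.127.255) -> ens8
More-specific entries that do NOT match:
  65.153.127.184/30 (65.153.127.184 - 65.153.127.187) does not contain 65.185.127.184
  65.185.127.168/29 (65.185.127.168 - 65.185.127.175) does not contain 65.185.127.184
  65.185.127.224/27 (65.185.127.224 - 65.185.127.255) does not contain 65.185.127.184
  65.185.62.0/23 (65.185.62.0 - 65.185.63.255) does not contain 65.185.127.184
  65.185.124.0/23 (65.185.124.0 - 65.185.125.255) does not contain 65.185.127.184
  65.185.108.0/22 (65.185.108.0 - 65.185.111.255) does not contain 65.185.127.184
  65.185.112.0/21 (65.185.112.0 - 65.185.119.255) does not contain 65.185.127.184
Longest matching prefix is /17 -> interface ens8.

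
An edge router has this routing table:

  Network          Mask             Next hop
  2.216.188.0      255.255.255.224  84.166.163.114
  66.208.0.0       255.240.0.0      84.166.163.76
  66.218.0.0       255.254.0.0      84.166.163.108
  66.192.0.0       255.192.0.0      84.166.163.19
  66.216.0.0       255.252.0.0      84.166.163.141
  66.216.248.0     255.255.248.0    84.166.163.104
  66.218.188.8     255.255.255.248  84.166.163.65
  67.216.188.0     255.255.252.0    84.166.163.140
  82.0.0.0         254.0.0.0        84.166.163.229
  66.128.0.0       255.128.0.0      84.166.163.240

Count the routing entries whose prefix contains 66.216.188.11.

4

Prefixes containing 66.216.188.11:
  66.128.0.0/9 (66.128.0.0 - 66.255.255.255)
  66.192.0.0/10 (66.192.0.0 - 66.255.255.255)
  66.208.0.0/12 (66.208.0.0 - 66.223.255.255)
  66.216.0.0/14 (66.216.0.0 - 66.219.255.255)
Total matching entries: 4.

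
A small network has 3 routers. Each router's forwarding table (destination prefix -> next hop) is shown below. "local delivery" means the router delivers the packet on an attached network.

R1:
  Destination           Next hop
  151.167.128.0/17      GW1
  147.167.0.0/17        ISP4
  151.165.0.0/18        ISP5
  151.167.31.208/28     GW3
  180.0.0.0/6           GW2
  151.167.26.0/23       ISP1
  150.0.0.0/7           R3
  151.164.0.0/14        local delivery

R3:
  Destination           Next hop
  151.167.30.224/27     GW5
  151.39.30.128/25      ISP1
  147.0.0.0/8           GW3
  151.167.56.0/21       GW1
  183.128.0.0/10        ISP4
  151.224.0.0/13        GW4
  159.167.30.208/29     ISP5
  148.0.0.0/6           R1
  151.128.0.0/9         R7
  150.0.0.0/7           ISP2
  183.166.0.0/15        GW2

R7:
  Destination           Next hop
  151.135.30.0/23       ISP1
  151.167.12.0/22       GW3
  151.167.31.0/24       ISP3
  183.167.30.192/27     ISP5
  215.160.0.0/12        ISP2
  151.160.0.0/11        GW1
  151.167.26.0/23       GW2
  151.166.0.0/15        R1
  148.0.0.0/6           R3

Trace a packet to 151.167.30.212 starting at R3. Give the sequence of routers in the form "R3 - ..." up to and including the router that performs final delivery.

R3 - R7 - R1

At R3: longest match for 151.167.30.212 is 151.128.0.0/9 -> R7
At R7: longest match for 151.167.30.212 is 151.166.0.0/15 -> R1
At R1: longest match for 151.167.30.212 is 151.164.0.0/14 -> local delivery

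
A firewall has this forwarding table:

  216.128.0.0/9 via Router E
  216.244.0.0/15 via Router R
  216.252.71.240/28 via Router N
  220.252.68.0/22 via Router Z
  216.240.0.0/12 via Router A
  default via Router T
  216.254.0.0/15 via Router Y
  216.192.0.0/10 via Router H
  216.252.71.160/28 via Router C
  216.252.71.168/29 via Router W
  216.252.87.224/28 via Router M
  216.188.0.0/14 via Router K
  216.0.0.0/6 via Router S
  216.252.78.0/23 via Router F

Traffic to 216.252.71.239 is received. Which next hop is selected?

Routes whose prefix contains 216.252.71.239:
  0.0.0.0/0 (default, matches everything) -> Router T
  216.0.0.0/6 (216.0.0.0 - 219.255.255.255) -> Router S
  216.128.0.0/9 (216.128.0.0 - 216.255.255.255) -> Router E
  216.192.0.0/10 (216.192.0.0 - 216.255.255.255) -> Router H
  216.240.0.0/12 (216.240.0.0 - 216.255.255.255) -> Router A
More-specific entries that do NOT match:
  216.252.71.168/29 (216.252.71.168 - 216.252.71.175) does not contain 216.252.71.239
  216.252.71.240/28 (216.252.71.240 - 216.252.71.255) does not contain 216.252.71.239
  216.252.71.160/28 (216.252.71.160 - 216.252.71.175) does not contain 216.252.71.239
  216.252.87.224/28 (216.252.87.224 - 216.252.87.239) does not contain 216.252.71.239
  216.252.78.0/23 (216.252.78.0 - 216.252.79.255) does not contain 216.252.71.239
  220.252.68.0/22 (220.252.68.0 - 220.252.71.255) does not contain 216.252.71.239
  216.244.0.0/15 (216.244.0.0 - 216.245.255.255) does not contain 216.252.71.239
  216.254.0.0/15 (216.254.0.0 - 216.255.255.255) does not contain 216.252.71.239
  216.188.0.0/14 (216.188.0.0 - 216.191.255.255) does not contain 216.252.71.239
Longest matching prefix is /12 -> next hop Router A.

Router A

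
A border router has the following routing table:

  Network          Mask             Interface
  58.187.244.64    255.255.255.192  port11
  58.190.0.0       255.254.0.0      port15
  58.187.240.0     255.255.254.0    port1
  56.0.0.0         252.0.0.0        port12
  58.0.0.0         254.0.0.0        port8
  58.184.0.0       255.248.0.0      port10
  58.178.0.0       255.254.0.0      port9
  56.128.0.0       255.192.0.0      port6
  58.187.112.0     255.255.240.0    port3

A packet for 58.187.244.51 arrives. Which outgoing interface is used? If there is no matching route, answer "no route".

Routes whose prefix contains 58.187.244.51:
  56.0.0.0/6 (56.0.0.0 - 59.255.255.255) -> port12
  58.0.0.0/7 (58.0.0.0 - 59.255.255.255) -> port8
  58.184.0.0/13 (58.184.0.0 - 58.191.255.255) -> port10
More-specific entries that do NOT match:
  58.187.244.64/26 (58.187.244.64 - 58.187.244.127) does not contain 58.187.244.51
  58.187.240.0/23 (58.187.240.0 - 58.187.241.255) does not contain 58.187.244.51
  58.187.112.0/20 (58.187.112.0 - 58.187.127.255) does not contain 58.187.244.51
  58.190.0.0/15 (58.190.0.0 - 58.191.255.255) does not contain 58.187.244.51
  58.178.0.0/15 (58.178.0.0 - 58.179.255.255) does not contain 58.187.244.51
Longest matching prefix is /13 -> interface port10.

port10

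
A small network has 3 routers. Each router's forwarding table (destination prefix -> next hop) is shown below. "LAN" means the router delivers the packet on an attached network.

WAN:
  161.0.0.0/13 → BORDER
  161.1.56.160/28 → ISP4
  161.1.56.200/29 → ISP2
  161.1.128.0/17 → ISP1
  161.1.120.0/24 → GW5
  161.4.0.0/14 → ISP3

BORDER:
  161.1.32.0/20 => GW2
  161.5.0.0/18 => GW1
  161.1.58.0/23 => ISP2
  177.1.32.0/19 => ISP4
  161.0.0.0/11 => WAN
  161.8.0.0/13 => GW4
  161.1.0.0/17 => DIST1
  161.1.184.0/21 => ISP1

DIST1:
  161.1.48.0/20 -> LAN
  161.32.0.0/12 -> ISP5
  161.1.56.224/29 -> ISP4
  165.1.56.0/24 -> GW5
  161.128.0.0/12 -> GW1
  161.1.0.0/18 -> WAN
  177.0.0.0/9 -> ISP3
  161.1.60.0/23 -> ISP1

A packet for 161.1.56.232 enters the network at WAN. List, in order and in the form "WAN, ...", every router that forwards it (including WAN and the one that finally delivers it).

At WAN: longest match for 161.1.56.232 is 161.0.0.0/13 -> BORDER
At BORDER: longest match for 161.1.56.232 is 161.1.0.0/17 -> DIST1
At DIST1: longest match for 161.1.56.232 is 161.1.48.0/20 -> LAN

WAN, BORDER, DIST1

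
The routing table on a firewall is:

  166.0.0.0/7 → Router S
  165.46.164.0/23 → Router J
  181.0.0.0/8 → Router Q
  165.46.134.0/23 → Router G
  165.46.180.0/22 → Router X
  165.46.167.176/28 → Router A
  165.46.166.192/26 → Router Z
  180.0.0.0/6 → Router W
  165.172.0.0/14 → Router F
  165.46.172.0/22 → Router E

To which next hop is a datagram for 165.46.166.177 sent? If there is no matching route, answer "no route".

no route

No entry's prefix contains 165.46.166.177; there is no default route.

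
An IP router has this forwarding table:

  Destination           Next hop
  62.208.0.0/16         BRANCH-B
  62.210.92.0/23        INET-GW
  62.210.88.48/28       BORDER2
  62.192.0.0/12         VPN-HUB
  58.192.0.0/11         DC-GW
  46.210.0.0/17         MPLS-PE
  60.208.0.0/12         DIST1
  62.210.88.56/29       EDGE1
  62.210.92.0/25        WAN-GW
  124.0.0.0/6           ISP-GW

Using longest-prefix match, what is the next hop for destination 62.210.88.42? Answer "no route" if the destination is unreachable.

No entry's prefix contains 62.210.88.42; there is no default route.

no route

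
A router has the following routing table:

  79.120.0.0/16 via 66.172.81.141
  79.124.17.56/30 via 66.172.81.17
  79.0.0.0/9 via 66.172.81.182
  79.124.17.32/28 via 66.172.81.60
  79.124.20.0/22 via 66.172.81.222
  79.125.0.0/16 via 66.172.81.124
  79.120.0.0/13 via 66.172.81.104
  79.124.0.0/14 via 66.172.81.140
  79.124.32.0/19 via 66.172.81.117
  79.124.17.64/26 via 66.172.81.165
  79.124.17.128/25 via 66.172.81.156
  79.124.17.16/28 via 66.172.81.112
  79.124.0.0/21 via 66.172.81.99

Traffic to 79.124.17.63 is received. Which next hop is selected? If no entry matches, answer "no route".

66.172.81.140

Routes whose prefix contains 79.124.17.63:
  79.0.0.0/9 (79.0.0.0 - 79.127.255.255) -> 66.172.81.182
  79.120.0.0/13 (79.120.0.0 - 79.127.255.255) -> 66.172.81.104
  79.124.0.0/14 (79.124.0.0 - 79.127.255.255) -> 66.172.81.140
More-specific entries that do NOT match:
  79.124.17.56/30 (79.124.17.56 - 79.124.17.59) does not contain 79.124.17.63
  79.124.17.32/28 (79.124.17.32 - 79.124.17.47) does not contain 79.124.17.63
  79.124.17.16/28 (79.124.17.16 - 79.124.17.31) does not contain 79.124.17.63
  79.124.17.64/26 (79.124.17.64 - 79.124.17.127) does not contain 79.124.17.63
  79.124.17.128/25 (79.124.17.128 - 79.124.17.255) does not contain 79.124.17.63
  79.124.20.0/22 (79.124.20.0 - 79.124.23.255) does not contain 79.124.17.63
  79.124.0.0/21 (79.124.0.0 - 79.124.7.255) does not contain 79.124.17.63
  79.124.32.0/19 (79.124.32.0 - 79.124.63.255) does not contain 79.124.17.63
  79.120.0.0/16 (79.120.0.0 - 79.120.255.255) does not contain 79.124.17.63
  79.125.0.0/16 (79.125.0.0 - 79.125.255.255) does not contain 79.124.17.63
Longest matching prefix is /14 -> next hop 66.172.81.140.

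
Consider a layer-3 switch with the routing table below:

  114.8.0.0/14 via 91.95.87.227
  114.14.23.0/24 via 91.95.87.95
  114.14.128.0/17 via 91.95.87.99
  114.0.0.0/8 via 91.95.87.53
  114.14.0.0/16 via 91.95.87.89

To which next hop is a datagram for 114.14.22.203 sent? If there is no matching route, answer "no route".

Routes whose prefix contains 114.14.22.203:
  114.0.0.0/8 (114.0.0.0 - 114.255.255.255) -> 91.95.87.53
  114.14.0.0/16 (114.14.0.0 - 114.14.255.255) -> 91.95.87.89
More-specific entries that do NOT match:
  114.14.23.0/24 (114.14.23.0 - 114.14.23.255) does not contain 114.14.22.203
  114.14.128.0/17 (114.14.128.0 - 114.14.255.255) does not contain 114.14.22.203
Longest matching prefix is /16 -> next hop 91.95.87.89.

91.95.87.89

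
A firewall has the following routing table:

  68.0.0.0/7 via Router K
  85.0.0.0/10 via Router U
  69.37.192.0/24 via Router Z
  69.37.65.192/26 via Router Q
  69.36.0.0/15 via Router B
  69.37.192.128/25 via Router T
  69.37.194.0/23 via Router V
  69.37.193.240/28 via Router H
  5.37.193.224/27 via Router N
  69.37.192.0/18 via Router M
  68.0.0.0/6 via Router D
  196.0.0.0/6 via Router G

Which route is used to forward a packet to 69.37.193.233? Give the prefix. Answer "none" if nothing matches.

69.37.192.0/18

Entries matching 69.37.193.233:
  68.0.0.0/6 (68.0.0.0 - 71.255.255.255)
  68.0.0.0/7 (68.0.0.0 - 69.255.255.255)
  69.36.0.0/15 (69.36.0.0 - 69.37.255.255)
  69.37.192.0/18 (69.37.192.0 - 69.37.255.255)
Most specific is 69.37.192.0/18.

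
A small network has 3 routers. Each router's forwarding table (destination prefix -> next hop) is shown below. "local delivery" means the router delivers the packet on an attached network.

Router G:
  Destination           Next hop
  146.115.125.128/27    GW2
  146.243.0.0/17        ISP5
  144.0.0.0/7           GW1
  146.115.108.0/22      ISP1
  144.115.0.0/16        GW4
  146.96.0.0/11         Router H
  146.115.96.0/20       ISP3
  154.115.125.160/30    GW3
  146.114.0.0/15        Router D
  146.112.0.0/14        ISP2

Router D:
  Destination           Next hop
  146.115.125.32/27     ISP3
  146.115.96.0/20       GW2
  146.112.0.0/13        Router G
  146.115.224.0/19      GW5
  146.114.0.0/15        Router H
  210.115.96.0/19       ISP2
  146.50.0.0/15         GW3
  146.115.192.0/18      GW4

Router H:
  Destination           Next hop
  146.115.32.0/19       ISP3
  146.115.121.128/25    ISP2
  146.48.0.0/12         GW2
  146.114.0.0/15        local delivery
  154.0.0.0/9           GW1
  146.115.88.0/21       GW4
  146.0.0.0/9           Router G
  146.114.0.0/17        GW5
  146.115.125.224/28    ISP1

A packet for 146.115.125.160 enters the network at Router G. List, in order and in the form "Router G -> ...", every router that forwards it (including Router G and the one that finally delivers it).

At Router G: longest match for 146.115.125.160 is 146.114.0.0/15 -> Router D
At Router D: longest match for 146.115.125.160 is 146.114.0.0/15 -> Router H
At Router H: longest match for 146.115.125.160 is 146.114.0.0/15 -> local delivery

Router G -> Router D -> Router H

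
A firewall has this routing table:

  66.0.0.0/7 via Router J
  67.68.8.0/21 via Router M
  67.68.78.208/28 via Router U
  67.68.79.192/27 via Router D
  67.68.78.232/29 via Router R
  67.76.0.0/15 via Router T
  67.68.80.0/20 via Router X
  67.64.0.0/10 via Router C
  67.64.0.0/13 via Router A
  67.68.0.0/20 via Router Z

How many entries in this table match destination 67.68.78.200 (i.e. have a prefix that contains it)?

Prefixes containing 67.68.78.200:
  66.0.0.0/7 (66.0.0.0 - 67.255.255.255)
  67.64.0.0/10 (67.64.0.0 - 67.127.255.255)
  67.64.0.0/13 (67.64.0.0 - 67.71.255.255)
Total matching entries: 3.

3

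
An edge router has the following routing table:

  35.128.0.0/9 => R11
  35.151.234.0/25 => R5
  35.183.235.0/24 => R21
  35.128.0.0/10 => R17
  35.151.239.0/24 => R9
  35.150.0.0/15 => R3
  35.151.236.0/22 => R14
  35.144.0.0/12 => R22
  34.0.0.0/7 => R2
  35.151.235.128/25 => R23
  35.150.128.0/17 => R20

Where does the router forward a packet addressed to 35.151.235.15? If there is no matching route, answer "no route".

Routes whose prefix contains 35.151.235.15:
  34.0.0.0/7 (34.0.0.0 - 35.255.255.255) -> R2
  35.128.0.0/9 (35.128.0.0 - 35.255.255.255) -> R11
  35.128.0.0/10 (35.128.0.0 - 35.191.255.255) -> R17
  35.144.0.0/12 (35.144.0.0 - 35.159.255.255) -> R22
  35.150.0.0/15 (35.150.0.0 - 35.151.255.255) -> R3
More-specific entries that do NOT match:
  35.151.234.0/25 (35.151.234.0 - 35.151.234.127) does not contain 35.151.235.15
  35.151.235.128/25 (35.151.235.128 - 35.151.235.255) does not contain 35.151.235.15
  35.183.235.0/24 (35.183.235.0 - 35.183.235.255) does not contain 35.151.235.15
  35.151.239.0/24 (35.151.239.0 - 35.151.239.255) does not contain 35.151.235.15
  35.151.236.0/22 (35.151.236.0 - 35.151.239.255) does not contain 35.151.235.15
  35.150.128.0/17 (35.150.128.0 - 35.150.255.255) does not contain 35.151.235.15
Longest matching prefix is /15 -> next hop R3.

R3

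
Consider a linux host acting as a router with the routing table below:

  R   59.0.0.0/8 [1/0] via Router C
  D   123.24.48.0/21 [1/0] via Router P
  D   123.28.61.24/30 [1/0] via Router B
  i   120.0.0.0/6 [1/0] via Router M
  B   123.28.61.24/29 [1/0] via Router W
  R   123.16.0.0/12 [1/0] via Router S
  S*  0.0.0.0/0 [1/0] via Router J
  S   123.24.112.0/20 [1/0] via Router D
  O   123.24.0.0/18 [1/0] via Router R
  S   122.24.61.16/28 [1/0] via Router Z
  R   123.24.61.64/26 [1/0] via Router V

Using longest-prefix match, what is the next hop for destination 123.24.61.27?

Router R

Routes whose prefix contains 123.24.61.27:
  0.0.0.0/0 (default, matches everything) -> Router J
  120.0.0.0/6 (120.0.0.0 - 123.255.255.255) -> Router M
  123.16.0.0/12 (123.16.0.0 - 123.31.255.255) -> Router S
  123.24.0.0/18 (123.24.0.0 - 123.24.63.255) -> Router R
More-specific entries that do NOT match:
  123.28.61.24/30 (123.28.61.24 - 123.28.61.27) does not contain 123.24.61.27
  123.28.61.24/29 (123.28.61.24 - 123.28.61.31) does not contain 123.24.61.27
  122.24.61.16/28 (122.24.61.16 - 122.24.61.31) does not contain 123.24.61.27
  123.24.61.64/26 (123.24.61.64 - 123.24.61.127) does not contain 123.24.61.27
  123.24.48.0/21 (123.24.48.0 - 123.24.55.255) does not contain 123.24.61.27
  123.24.112.0/20 (123.24.112.0 - 123.24.127.255) does not contain 123.24.61.27
Longest matching prefix is /18 -> next hop Router R.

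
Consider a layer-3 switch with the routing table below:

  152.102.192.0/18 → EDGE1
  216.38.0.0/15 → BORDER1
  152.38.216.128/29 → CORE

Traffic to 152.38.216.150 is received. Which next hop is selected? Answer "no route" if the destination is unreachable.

no route

No entry's prefix contains 152.38.216.150; there is no default route.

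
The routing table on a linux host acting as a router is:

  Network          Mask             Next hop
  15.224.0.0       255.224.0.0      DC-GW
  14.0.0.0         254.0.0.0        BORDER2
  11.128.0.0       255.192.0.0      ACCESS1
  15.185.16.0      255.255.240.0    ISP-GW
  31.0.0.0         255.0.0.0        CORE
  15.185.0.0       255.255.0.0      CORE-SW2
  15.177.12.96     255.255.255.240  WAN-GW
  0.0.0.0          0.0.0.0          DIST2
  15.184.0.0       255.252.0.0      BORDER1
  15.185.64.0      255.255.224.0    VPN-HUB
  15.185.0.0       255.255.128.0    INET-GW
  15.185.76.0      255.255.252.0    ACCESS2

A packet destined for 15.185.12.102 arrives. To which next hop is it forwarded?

Routes whose prefix contains 15.185.12.102:
  0.0.0.0/0 (default, matches everything) -> DIST2
  14.0.0.0/7 (14.0.0.0 - 15.255.255.255) -> BORDER2
  15.184.0.0/14 (15.184.0.0 - 15.187.255.255) -> BORDER1
  15.185.0.0/16 (15.185.0.0 - 15.185.255.255) -> CORE-SW2
  15.185.0.0/17 (15.185.0.0 - 15.185.127.255) -> INET-GW
More-specific entries that do NOT match:
  15.177.12.96/28 (15.177.12.96 - 15.177.12.111) does not contain 15.185.12.102
  15.185.76.0/22 (15.185.76.0 - 15.185.79.255) does not contain 15.185.12.102
  15.185.16.0/20 (15.185.16.0 - 15.185.31.255) does not contain 15.185.12.102
  15.185.64.0/19 (15.185.64.0 - 15.185.95.255) does not contain 15.185.12.102
Longest matching prefix is /17 -> next hop INET-GW.

INET-GW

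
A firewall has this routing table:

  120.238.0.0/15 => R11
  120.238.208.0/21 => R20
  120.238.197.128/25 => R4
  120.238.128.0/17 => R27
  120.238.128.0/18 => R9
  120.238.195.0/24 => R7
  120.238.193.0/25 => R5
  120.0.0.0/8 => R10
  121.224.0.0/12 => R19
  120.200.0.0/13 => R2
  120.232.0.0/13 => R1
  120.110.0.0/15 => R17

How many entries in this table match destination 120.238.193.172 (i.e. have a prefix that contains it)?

Prefixes containing 120.238.193.172:
  120.0.0.0/8 (120.0.0.0 - 120.255.255.255)
  120.232.0.0/13 (120.232.0.0 - 120.239.255.255)
  120.238.0.0/15 (120.238.0.0 - 120.239.255.255)
  120.238.128.0/17 (120.238.128.0 - 120.238.255.255)
Total matching entries: 4.

4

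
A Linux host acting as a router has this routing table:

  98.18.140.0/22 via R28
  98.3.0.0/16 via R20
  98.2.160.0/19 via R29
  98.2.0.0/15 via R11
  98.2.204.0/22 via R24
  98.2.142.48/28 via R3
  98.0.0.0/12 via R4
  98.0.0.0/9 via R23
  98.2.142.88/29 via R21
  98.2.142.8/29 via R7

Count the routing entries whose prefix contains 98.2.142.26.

Prefixes containing 98.2.142.26:
  98.0.0.0/9 (98.0.0.0 - 98.127.255.255)
  98.0.0.0/12 (98.0.0.0 - 98.15.255.255)
  98.2.0.0/15 (98.2.0.0 - 98.3.255.255)
Total matching entries: 3.

3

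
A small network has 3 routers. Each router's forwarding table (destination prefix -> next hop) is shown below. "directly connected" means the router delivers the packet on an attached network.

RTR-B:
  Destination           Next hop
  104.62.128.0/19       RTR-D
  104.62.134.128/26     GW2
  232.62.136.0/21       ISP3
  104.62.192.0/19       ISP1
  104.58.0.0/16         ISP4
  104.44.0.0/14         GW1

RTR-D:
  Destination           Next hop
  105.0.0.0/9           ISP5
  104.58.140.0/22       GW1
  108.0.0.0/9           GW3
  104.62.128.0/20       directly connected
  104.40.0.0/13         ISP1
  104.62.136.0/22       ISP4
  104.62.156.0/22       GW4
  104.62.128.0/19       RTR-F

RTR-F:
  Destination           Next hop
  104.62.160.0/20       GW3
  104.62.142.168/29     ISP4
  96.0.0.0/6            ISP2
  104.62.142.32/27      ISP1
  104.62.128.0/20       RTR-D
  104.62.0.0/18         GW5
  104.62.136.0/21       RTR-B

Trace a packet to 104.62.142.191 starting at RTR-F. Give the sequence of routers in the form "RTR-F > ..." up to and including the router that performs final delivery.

At RTR-F: longest match for 104.62.142.191 is 104.62.136.0/21 -> RTR-B
At RTR-B: longest match for 104.62.142.191 is 104.62.128.0/19 -> RTR-D
At RTR-D: longest match for 104.62.142.191 is 104.62.128.0/20 -> directly connected

RTR-F > RTR-B > RTR-D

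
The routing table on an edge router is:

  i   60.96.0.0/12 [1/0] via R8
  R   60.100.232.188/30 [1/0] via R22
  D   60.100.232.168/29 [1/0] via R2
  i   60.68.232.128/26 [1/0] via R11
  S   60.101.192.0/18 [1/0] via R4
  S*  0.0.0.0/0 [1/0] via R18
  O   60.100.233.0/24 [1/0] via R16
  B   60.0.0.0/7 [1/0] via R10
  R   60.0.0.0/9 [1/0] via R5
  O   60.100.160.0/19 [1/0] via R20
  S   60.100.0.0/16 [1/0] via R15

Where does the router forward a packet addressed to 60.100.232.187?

R15

Routes whose prefix contains 60.100.232.187:
  0.0.0.0/0 (default, matches everything) -> R18
  60.0.0.0/7 (60.0.0.0 - 61.255.255.255) -> R10
  60.0.0.0/9 (60.0.0.0 - 60.127.255.255) -> R5
  60.96.0.0/12 (60.96.0.0 - 60.111.255.255) -> R8
  60.100.0.0/16 (60.100.0.0 - 60.100.255.255) -> R15
More-specific entries that do NOT match:
  60.100.232.188/30 (60.100.232.188 - 60.100.232.191) does not contain 60.100.232.187
  60.100.232.168/29 (60.100.232.168 - 60.100.232.175) does not contain 60.100.232.187
  60.68.232.128/26 (60.68.232.128 - 60.68.232.191) does not contain 60.100.232.187
  60.100.233.0/24 (60.100.233.0 - 60.100.233.255) does not contain 60.100.232.187
  60.100.160.0/19 (60.100.160.0 - 60.100.191.255) does not contain 60.100.232.187
  60.101.192.0/18 (60.101.192.0 - 60.101.255.255) does not contain 60.100.232.187
Longest matching prefix is /16 -> next hop R15.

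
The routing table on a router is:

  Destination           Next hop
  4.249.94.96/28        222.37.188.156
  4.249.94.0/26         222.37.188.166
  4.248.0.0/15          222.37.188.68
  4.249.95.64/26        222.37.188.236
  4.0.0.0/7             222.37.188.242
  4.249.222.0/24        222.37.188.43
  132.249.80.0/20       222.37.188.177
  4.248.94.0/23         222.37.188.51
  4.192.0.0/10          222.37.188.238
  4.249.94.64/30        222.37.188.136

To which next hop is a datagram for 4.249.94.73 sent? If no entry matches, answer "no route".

Routes whose prefix contains 4.249.94.73:
  4.0.0.0/7 (4.0.0.0 - 5.255.255.255) -> 222.37.188.242
  4.192.0.0/10 (4.192.0.0 - 4.255.255.255) -> 222.37.188.238
  4.248.0.0/15 (4.248.0.0 - 4.249.255.255) -> 222.37.188.68
More-specific entries that do NOT match:
  4.249.94.64/30 (4.249.94.64 - 4.249.94.67) does not contain 4.249.94.73
  4.249.94.96/28 (4.249.94.96 - 4.249.94.111) does not contain 4.249.94.73
  4.249.94.0/26 (4.249.94.0 - 4.249.94.63) does not contain 4.249.94.73
  4.249.95.64/26 (4.249.95.64 - 4.249.95.127) does not contain 4.249.94.73
  4.249.222.0/24 (4.249.222.0 - 4.249.222.255) does not contain 4.249.94.73
  4.248.94.0/23 (4.248.94.0 - 4.248.95.255) does not contain 4.249.94.73
  132.249.80.0/20 (132.249.80.0 - 132.249.95.255) does not contain 4.249.94.73
Longest matching prefix is /15 -> next hop 222.37.188.68.

222.37.188.68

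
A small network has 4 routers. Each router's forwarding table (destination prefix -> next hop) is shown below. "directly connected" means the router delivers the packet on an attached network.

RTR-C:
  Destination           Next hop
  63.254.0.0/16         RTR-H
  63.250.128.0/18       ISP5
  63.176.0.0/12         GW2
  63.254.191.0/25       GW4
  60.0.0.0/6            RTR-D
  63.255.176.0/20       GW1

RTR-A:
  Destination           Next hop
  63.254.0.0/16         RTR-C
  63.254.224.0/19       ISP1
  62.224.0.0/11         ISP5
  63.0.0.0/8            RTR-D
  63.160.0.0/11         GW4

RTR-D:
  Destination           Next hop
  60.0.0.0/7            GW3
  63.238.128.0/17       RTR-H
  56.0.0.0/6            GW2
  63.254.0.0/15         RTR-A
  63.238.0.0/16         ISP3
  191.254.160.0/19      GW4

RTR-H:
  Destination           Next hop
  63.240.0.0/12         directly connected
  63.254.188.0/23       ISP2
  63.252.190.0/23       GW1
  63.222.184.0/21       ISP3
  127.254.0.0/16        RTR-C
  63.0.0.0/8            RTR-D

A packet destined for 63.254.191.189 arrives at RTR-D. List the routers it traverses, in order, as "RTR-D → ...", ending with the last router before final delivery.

RTR-D → RTR-A → RTR-C → RTR-H

At RTR-D: longest match for 63.254.191.189 is 63.254.0.0/15 -> RTR-A
At RTR-A: longest match for 63.254.191.189 is 63.254.0.0/16 -> RTR-C
At RTR-C: longest match for 63.254.191.189 is 63.254.0.0/16 -> RTR-H
At RTR-H: longest match for 63.254.191.189 is 63.240.0.0/12 -> directly connected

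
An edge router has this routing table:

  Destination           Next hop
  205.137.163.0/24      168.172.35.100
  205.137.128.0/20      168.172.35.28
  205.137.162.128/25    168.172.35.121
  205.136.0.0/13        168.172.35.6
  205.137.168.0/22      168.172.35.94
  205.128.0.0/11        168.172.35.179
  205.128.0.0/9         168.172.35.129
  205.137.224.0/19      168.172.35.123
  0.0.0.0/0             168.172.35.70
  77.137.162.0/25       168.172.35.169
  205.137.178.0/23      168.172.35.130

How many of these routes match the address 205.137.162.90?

4

Prefixes containing 205.137.162.90:
  0.0.0.0/0 (default, matches everything)
  205.128.0.0/9 (205.128.0.0 - 205.255.255.255)
  205.128.0.0/11 (205.128.0.0 - 205.159.255.255)
  205.136.0.0/13 (205.136.0.0 - 205.143.255.255)
Total matching entries: 4.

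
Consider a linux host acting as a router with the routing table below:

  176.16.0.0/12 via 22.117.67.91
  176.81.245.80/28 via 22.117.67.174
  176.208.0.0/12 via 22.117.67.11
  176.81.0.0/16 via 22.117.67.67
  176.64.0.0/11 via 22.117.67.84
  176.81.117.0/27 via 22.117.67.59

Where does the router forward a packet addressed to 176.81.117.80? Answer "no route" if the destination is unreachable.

Routes whose prefix contains 176.81.117.80:
  176.64.0.0/11 (176.64.0.0 - 176.95.255.255) -> 22.117.67.84
  176.81.0.0/16 (176.81.0.0 - 176.81.255.255) -> 22.117.67.67
More-specific entries that do NOT match:
  176.81.245.80/28 (176.81.245.80 - 176.81.245.95) does not contain 176.81.117.80
  176.81.117.0/27 (176.81.117.0 - 176.81.117.31) does not contain 176.81.117.80
Longest matching prefix is /16 -> next hop 22.117.67.67.

22.117.67.67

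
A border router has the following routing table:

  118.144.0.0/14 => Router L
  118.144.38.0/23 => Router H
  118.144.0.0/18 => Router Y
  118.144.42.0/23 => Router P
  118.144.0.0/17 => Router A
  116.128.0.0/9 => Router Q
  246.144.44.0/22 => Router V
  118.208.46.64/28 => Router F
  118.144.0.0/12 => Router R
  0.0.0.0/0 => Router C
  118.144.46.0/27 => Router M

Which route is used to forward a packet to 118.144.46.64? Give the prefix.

118.144.0.0/18

Entries matching 118.144.46.64:
  0.0.0.0/0 (default, matches everything)
  118.144.0.0/12 (118.144.0.0 - 118.159.255.255)
  118.144.0.0/14 (118.144.0.0 - 118.147.255.255)
  118.144.0.0/17 (118.144.0.0 - 118.144.127.255)
  118.144.0.0/18 (118.144.0.0 - 118.144.63.255)
Most specific is 118.144.0.0/18.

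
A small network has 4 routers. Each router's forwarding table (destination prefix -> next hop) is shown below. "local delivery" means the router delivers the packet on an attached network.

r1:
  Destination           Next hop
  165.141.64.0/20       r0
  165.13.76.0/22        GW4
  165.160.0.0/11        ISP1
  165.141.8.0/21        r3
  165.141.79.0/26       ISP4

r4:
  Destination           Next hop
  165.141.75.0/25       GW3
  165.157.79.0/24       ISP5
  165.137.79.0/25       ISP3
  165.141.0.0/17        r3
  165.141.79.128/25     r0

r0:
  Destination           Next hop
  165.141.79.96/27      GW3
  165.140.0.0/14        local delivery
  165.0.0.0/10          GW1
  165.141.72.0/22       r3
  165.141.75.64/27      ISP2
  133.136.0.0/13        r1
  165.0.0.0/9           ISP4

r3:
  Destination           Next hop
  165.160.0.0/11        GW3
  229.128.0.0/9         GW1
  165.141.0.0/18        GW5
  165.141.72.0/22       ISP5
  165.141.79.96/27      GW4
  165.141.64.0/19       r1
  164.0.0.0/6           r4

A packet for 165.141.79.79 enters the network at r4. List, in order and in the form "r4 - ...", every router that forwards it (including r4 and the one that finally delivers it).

At r4: longest match for 165.141.79.79 is 165.141.0.0/17 -> r3
At r3: longest match for 165.141.79.79 is 165.141.64.0/19 -> r1
At r1: longest match for 165.141.79.79 is 165.141.64.0/20 -> r0
At r0: longest match for 165.141.79.79 is 165.140.0.0/14 -> local delivery

r4 - r3 - r1 - r0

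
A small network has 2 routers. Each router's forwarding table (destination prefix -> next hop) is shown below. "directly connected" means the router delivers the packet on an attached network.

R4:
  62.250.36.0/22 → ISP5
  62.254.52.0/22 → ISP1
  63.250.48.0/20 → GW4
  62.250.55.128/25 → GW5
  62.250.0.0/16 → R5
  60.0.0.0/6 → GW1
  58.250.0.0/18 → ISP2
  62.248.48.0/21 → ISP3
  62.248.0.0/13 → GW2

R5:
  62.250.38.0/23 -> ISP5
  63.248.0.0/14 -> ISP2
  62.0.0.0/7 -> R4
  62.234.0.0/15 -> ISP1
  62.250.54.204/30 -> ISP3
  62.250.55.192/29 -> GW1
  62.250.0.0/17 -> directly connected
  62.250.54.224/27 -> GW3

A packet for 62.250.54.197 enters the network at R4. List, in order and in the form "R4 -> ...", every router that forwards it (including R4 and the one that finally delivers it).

R4 -> R5

At R4: longest match for 62.250.54.197 is 62.250.0.0/16 -> R5
At R5: longest match for 62.250.54.197 is 62.250.0.0/17 -> directly connected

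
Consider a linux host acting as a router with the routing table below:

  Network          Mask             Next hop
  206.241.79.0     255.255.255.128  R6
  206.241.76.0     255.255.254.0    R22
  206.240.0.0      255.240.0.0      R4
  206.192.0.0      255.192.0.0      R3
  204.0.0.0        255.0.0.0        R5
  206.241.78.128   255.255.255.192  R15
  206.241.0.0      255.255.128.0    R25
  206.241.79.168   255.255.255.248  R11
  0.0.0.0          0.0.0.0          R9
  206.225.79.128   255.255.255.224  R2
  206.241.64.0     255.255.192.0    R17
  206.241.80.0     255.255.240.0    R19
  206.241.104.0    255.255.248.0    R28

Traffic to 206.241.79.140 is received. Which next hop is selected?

Routes whose prefix contains 206.241.79.140:
  0.0.0.0/0 (default, matches everything) -> R9
  206.192.0.0/10 (206.192.0.0 - 206.255.255.255) -> R3
  206.240.0.0/12 (206.240.0.0 - 206.255.255.255) -> R4
  206.241.0.0/17 (206.241.0.0 - 206.241.127.255) -> R25
  206.241.64.0/18 (206.241.64.0 - 206.241.127.255) -> R17
More-specific entries that do NOT match:
  206.241.79.168/29 (206.241.79.168 - 206.241.79.175) does not contain 206.241.79.140
  206.225.79.128/27 (206.225.79.128 - 206.225.79.159) does not contain 206.241.79.140
  206.241.78.128/26 (206.241.78.128 - 206.241.78.191) does not contain 206.241.79.140
  206.241.79.0/25 (206.241.79.0 - 206.241.79.127) does not contain 206.241.79.140
  206.241.76.0/23 (206.241.76.0 - 206.241.77.255) does not contain 206.241.79.140
  206.241.104.0/21 (206.241.104.0 - 206.241.111.255) does not contain 206.241.79.140
  206.241.80.0/20 (206.241.80.0 - 206.241.95.255) does not contain 206.241.79.140
Longest matching prefix is /18 -> next hop R17.

R17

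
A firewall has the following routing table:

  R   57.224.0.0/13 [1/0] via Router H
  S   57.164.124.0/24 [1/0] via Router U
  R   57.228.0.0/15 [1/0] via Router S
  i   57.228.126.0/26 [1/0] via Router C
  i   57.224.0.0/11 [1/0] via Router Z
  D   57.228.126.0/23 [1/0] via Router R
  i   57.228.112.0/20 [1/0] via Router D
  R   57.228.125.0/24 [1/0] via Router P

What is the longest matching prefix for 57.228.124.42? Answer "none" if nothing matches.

Entries matching 57.228.124.42:
  57.224.0.0/11 (57.224.0.0 - 57.255.255.255)
  57.224.0.0/13 (57.224.0.0 - 57.231.255.255)
  57.228.0.0/15 (57.228.0.0 - 57.229.255.255)
  57.228.112.0/20 (57.228.112.0 - 57.228.127.255)
Most specific is 57.228.112.0/20.

57.228.112.0/20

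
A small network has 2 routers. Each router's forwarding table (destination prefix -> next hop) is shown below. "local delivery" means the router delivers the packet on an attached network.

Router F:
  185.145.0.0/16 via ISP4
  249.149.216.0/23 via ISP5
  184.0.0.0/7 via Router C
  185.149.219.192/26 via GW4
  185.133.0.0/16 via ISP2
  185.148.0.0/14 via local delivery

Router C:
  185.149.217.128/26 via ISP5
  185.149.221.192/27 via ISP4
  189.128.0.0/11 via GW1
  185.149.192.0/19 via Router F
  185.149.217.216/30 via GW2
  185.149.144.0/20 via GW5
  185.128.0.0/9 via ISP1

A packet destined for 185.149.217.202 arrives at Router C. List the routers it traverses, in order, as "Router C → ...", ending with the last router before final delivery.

At Router C: longest match for 185.149.217.202 is 185.149.192.0/19 -> Router F
At Router F: longest match for 185.149.217.202 is 185.148.0.0/14 -> local delivery

Router C → Router F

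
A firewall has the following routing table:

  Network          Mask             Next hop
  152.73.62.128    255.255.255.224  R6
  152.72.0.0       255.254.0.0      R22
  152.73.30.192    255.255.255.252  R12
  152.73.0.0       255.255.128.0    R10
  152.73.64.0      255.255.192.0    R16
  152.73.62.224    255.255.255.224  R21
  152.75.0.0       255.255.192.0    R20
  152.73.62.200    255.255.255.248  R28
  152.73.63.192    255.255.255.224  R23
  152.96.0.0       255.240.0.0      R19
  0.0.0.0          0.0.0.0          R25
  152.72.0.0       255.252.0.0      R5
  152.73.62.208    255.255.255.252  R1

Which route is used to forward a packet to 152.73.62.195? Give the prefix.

152.73.0.0/17

Entries matching 152.73.62.195:
  0.0.0.0/0 (default, matches everything)
  152.72.0.0/14 (152.72.0.0 - 152.75.255.255)
  152.72.0.0/15 (152.72.0.0 - 152.73.255.255)
  152.73.0.0/17 (152.73.0.0 - 152.73.127.255)
Most specific is 152.73.0.0/17.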